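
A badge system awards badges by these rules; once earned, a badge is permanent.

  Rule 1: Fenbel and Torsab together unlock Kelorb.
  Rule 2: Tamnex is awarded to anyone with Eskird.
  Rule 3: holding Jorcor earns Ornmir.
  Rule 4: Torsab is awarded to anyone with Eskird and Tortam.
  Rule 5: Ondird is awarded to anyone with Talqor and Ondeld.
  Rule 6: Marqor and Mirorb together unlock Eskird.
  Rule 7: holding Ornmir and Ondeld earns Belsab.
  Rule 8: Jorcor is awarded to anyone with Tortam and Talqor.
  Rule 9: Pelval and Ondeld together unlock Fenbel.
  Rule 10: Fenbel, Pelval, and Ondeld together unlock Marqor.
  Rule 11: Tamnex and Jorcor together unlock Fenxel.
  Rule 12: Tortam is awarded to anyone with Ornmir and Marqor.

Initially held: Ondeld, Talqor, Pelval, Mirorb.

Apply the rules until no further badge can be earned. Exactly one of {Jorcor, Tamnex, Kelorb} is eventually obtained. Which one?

With Pelval and Ondeld, Fenbel is earned (Rule 9).
With Fenbel, Pelval, and Ondeld, Marqor is earned (Rule 10).
With Marqor and Mirorb, Eskird is earned (Rule 6).
With Eskird, Tamnex is earned (Rule 2).
Kelorb would need Fenbel and Torsab (Rule 1), but Torsab is never earned. Jorcor would need Tortam and Talqor (Rule 8), but Tortam is never earned.

Tamnex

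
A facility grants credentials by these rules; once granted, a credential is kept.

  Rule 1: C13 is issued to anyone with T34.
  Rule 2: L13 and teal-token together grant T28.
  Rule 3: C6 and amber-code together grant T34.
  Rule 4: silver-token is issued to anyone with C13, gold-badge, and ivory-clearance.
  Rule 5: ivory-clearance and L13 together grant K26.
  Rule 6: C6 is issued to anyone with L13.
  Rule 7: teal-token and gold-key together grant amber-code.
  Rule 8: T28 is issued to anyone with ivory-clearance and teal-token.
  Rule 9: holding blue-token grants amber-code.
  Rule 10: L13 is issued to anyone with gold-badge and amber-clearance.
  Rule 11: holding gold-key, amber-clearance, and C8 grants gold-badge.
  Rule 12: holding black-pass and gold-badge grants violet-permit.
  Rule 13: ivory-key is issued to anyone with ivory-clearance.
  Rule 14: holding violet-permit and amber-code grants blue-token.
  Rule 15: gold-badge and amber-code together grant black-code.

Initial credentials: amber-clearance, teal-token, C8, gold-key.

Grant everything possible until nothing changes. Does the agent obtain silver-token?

No

silver-token would need C13, gold-badge, and ivory-clearance (Rule 4), but ivory-clearance is never granted.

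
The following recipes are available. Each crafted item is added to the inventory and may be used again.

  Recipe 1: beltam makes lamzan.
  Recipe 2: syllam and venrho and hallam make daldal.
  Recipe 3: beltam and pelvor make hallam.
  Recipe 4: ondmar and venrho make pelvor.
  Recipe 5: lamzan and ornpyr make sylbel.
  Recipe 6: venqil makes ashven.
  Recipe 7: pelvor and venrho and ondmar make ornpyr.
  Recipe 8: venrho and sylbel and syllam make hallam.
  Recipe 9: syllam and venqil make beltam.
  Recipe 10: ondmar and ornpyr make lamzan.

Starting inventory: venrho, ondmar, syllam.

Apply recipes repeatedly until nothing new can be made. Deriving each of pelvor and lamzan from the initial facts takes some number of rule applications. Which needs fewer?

pelvor

pelvor: ondmar and venrho → pelvor (Recipe 4). [1 rule application]
lamzan: Using Recipe 4, ondmar and venrho make pelvor. pelvor and venrho and ondmar → ornpyr (Recipe 7). Using Recipe 10, ondmar and ornpyr make lamzan. [3 rule applications]
pelvor needs fewer.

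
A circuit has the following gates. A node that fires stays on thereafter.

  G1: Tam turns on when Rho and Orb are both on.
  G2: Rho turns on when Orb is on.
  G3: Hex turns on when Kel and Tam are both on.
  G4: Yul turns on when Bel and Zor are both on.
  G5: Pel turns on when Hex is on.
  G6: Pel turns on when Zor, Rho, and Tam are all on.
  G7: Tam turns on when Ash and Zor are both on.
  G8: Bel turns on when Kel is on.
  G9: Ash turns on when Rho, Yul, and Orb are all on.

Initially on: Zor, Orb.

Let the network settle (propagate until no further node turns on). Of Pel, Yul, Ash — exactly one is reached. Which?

Orb is on, so Rho turns on (G2).
G1: Rho and Orb on → Tam on.
G6: Zor, Rho, and Tam on → Pel on.
Yul would need Bel and Zor (G4), but Bel never turns on. Ash would need Rho, Yul, and Orb (G9), but Yul never turns on.

Pel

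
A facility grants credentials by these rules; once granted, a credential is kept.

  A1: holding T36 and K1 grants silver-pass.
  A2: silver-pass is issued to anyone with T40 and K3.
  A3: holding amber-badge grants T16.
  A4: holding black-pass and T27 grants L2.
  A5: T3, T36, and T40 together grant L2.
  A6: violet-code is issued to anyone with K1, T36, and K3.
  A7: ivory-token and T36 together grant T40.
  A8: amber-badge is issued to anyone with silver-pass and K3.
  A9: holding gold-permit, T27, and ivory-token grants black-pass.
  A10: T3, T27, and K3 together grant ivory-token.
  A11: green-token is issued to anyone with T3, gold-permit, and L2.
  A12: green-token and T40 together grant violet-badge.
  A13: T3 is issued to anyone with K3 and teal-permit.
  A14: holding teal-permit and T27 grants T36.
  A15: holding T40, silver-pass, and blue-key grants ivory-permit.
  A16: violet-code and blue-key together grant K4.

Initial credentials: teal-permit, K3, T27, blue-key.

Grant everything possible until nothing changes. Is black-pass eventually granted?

black-pass would need gold-permit, T27, and ivory-token (A9), but gold-permit is never granted.

No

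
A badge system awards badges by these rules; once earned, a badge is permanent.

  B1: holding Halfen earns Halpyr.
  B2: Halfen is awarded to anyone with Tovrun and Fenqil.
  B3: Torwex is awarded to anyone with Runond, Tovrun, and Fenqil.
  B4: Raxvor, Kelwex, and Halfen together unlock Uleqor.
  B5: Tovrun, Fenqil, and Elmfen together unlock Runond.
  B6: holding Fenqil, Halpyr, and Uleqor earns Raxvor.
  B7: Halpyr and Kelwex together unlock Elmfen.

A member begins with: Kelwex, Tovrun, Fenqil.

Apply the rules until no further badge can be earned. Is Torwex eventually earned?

Yes

With Tovrun and Fenqil, Halfen is earned (B2).
With Halfen, Halpyr is earned (B1).
With Halpyr and Kelwex, Elmfen is earned (B7).
With Tovrun, Fenqil, and Elmfen, Runond is earned (B5).
With Runond, Tovrun, and Fenqil, Torwex is earned (B3).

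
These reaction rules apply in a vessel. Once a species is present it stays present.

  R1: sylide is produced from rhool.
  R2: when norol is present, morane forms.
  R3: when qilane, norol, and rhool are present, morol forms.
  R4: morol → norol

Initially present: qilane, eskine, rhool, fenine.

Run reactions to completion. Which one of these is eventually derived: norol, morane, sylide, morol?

rhool present → sylide forms (R1).
morol would need qilane, norol, and rhool (R3), but norol never forms. norol would need morol (R4), but morol never forms. morane would need norol (R2), but norol never forms.

sylide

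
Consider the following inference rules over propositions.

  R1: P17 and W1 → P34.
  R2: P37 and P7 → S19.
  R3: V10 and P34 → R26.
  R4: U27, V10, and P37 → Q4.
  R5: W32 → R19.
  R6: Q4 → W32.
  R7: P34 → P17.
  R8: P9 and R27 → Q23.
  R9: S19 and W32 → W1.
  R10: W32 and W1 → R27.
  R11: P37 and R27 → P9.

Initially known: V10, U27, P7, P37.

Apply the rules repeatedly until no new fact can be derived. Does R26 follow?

R26 would need V10 and P34 (R3), but P34 is never established.

No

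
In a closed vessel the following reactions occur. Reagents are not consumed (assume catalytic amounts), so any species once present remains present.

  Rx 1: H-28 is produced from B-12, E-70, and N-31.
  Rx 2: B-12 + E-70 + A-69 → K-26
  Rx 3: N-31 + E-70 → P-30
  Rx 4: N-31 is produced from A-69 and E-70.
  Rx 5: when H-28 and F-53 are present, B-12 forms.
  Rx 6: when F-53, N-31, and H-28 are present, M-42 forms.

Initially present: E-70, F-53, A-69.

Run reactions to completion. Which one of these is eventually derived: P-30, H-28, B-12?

P-30

A-69 and E-70 present → N-31 forms (Rx 4).
N-31 and E-70 present → P-30 forms (Rx 3).
H-28 would need B-12, E-70, and N-31 (Rx 1), but B-12 never forms. B-12 would need H-28 and F-53 (Rx 5), but H-28 never forms.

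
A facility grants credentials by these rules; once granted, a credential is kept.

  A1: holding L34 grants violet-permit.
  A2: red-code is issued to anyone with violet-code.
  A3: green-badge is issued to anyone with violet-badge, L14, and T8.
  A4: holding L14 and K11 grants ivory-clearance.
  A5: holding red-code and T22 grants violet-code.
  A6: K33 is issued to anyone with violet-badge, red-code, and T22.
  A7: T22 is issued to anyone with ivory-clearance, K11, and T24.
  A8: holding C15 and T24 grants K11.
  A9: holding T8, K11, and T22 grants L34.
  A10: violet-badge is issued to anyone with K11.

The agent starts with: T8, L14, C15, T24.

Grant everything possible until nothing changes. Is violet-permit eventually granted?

Yes

Holding C15 and T24 grants K11 (A8).
Holding L14 and K11 grants ivory-clearance (A4).
Holding ivory-clearance, K11, and T24 grants T22 (A7).
Holding T8, K11, and T22 grants L34 (A9).
Holding L34 grants violet-permit (A1).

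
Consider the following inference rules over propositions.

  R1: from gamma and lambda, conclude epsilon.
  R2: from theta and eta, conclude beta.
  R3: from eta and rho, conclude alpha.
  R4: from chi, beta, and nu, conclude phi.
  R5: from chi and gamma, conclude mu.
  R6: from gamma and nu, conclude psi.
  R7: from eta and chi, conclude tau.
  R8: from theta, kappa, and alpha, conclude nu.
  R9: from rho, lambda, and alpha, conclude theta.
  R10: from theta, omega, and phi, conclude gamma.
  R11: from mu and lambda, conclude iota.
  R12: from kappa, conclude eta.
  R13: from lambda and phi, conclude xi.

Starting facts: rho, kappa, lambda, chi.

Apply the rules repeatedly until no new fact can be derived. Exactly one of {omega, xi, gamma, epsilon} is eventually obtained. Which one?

xi

From kappa, R12 gives eta.
From eta and rho, R3 gives alpha.
rho, lambda, and alpha hold, so theta follows (R9).
From theta, kappa, and alpha, R8 gives nu.
From theta and eta, R2 gives beta.
chi, beta, and nu hold, so phi follows (R4).
From lambda and phi, R13 gives xi.
gamma would need theta, omega, and phi (R10), but omega is never established. No rule produces omega, and it is not given. epsilon would need gamma and lambda (R1), but gamma is never established.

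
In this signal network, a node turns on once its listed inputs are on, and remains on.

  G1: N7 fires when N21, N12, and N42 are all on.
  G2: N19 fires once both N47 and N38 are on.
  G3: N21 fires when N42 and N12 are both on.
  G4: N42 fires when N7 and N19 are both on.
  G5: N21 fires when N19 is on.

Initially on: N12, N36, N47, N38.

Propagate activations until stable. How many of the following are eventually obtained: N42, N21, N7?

N47 and N38 are on, so N19 fires (G2).
G5: N19 on → N21 on.
N42 would need N7 and N19 (G4), but N7 never turns on.
N21: reached.
N7 would need N21, N12, and N42 (G1), but N42 never turns on.
Reached: N21 — 1 of the 3.

1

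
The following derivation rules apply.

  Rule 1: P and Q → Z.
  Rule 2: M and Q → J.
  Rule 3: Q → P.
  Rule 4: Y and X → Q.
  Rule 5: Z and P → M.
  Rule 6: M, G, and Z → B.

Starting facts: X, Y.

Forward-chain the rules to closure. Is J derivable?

Y and X hold, so Q follows (Rule 4).
From Q, Rule 3 gives P.
From P and Q, Rule 1 gives Z.
From Z and P, Rule 5 gives M.
M and Q hold, so J follows (Rule 2).

Yes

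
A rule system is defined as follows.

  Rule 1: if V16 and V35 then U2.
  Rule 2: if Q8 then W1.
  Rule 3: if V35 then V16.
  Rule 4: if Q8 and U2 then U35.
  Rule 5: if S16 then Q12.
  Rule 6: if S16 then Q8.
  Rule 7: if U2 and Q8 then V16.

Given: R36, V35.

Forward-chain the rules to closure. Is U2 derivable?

Yes

V35 holds, so V16 follows (Rule 3).
V16 and V35 hold, so U2 follows (Rule 1).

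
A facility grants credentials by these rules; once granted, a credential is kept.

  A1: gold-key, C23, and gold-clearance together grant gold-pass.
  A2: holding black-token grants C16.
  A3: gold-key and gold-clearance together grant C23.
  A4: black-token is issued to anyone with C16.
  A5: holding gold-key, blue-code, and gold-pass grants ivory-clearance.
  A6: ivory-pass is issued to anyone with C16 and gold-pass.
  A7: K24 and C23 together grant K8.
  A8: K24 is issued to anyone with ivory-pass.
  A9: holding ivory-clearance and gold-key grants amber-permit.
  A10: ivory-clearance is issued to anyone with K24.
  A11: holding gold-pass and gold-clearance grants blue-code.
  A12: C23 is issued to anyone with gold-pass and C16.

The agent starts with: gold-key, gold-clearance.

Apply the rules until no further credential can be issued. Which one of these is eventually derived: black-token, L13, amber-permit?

Holding gold-key and gold-clearance grants C23 (A3).
Holding gold-key, C23, and gold-clearance grants gold-pass (A1).
Holding gold-pass and gold-clearance grants blue-code (A11).
Holding gold-key, blue-code, and gold-pass grants ivory-clearance (A5).
Holding ivory-clearance and gold-key grants amber-permit (A9).
No rule produces L13, and it is not given. black-token would need C16 (A4), but C16 is never granted.

amber-permit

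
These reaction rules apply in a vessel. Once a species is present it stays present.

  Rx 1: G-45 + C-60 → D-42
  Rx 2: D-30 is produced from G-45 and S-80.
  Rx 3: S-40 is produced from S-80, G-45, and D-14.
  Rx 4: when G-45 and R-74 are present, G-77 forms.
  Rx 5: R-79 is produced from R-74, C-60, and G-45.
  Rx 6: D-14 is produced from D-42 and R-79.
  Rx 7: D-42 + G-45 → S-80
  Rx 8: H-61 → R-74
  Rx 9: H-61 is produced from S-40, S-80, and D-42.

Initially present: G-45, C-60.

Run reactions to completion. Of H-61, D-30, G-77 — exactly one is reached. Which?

D-30

G-45 and C-60 present → D-42 forms (Rx 1).
D-42 and G-45 present → S-80 forms (Rx 7).
G-45 and S-80 present → D-30 forms (Rx 2).
G-77 would need G-45 and R-74 (Rx 4), but R-74 never forms. H-61 would need S-40, S-80, and D-42 (Rx 9), but S-40 never forms.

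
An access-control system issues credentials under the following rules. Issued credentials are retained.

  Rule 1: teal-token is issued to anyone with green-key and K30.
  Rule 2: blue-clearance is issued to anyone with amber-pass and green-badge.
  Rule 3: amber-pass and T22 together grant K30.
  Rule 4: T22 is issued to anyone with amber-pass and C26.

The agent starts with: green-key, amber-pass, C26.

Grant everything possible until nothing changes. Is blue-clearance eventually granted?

No

blue-clearance would need amber-pass and green-badge (Rule 2), but green-badge is never granted.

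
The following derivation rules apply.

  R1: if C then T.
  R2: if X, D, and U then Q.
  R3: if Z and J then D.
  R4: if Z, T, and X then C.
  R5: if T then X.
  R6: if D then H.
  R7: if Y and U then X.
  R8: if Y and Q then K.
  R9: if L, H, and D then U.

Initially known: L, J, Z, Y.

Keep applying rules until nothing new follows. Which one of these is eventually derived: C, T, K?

Z and J hold, so D follows (R3).
From D, R6 gives H.
L, H, and D hold, so U follows (R9).
From Y and U, R7 gives X.
X, D, and U hold, so Q follows (R2).
Y and Q hold, so K follows (R8).
C would need Z, T, and X (R4), but T is never established. T would need C (R1), but C is never established.

K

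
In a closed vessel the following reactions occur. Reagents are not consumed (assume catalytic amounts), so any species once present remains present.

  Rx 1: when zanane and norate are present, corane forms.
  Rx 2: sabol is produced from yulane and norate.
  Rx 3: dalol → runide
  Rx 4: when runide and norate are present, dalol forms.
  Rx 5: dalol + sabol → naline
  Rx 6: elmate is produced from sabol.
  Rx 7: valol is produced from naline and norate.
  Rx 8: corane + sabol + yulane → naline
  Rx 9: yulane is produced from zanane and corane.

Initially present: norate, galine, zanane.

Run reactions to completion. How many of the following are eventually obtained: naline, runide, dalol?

1

zanane and norate present → corane forms (Rx 1).
zanane and corane present → yulane forms (Rx 9).
yulane and norate present → sabol forms (Rx 2).
corane, sabol, and yulane present → naline forms (Rx 8).
naline: reached.
runide would need dalol (Rx 3), but dalol never forms.
dalol would need runide and norate (Rx 4), but runide never forms.
Reached: naline — 1 of the 3.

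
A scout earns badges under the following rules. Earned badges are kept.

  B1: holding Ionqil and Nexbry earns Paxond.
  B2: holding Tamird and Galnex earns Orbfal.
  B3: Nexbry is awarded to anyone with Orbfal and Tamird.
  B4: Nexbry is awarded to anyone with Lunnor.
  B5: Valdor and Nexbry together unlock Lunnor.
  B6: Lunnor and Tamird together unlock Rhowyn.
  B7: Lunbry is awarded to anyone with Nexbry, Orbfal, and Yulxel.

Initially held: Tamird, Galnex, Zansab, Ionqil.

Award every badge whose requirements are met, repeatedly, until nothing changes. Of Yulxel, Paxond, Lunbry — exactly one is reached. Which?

With Tamird and Galnex, Orbfal is earned (B2).
With Orbfal and Tamird, Nexbry is earned (B3).
With Ionqil and Nexbry, Paxond is earned (B1).
Lunbry would need Nexbry, Orbfal, and Yulxel (B7), but Yulxel is never earned. No rule produces Yulxel, and it is not given.

Paxond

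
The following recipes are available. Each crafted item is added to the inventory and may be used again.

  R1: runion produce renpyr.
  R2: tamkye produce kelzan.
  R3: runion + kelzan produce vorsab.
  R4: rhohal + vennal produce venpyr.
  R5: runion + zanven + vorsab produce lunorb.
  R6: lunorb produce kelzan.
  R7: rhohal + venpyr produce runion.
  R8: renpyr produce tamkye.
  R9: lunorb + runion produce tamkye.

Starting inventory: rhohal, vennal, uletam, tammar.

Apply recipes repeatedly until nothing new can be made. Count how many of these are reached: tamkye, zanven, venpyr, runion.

3

rhohal + vennal → venpyr (R4).
rhohal + venpyr → runion (R7).
Using R1, runion makes renpyr.
renpyr → tamkye (R8).
tamkye: reached.
No rule produces zanven, and it is not given.
venpyr: reached.
runion: reached.
Reached: tamkye, venpyr, and runion — 3 of the 4.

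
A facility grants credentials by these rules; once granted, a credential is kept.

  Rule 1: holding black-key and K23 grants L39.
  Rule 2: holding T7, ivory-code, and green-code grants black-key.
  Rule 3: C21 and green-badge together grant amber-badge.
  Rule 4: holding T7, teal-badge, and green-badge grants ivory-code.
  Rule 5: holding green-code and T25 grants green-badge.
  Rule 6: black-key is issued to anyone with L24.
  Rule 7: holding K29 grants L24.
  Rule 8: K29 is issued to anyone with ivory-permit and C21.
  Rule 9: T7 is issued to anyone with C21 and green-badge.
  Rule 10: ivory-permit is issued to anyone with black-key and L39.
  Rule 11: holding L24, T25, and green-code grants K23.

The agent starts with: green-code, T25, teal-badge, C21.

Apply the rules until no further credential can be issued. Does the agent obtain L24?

No

L24 would need K29 (Rule 7), but K29 is never granted.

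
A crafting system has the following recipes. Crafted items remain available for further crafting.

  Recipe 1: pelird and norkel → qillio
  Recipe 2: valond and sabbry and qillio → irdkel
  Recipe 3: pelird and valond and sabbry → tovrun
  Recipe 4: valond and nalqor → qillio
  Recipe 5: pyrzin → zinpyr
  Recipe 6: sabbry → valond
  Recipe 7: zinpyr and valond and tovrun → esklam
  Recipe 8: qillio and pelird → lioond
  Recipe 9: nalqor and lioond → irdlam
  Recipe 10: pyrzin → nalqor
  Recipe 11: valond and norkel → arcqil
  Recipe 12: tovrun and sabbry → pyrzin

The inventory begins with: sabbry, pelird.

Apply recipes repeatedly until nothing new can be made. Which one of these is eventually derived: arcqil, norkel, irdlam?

sabbry → valond (Recipe 6).
Using Recipe 3, pelird, valond, and sabbry make tovrun.
tovrun and sabbry → pyrzin (Recipe 12).
pyrzin → nalqor (Recipe 10).
Using Recipe 4, valond and nalqor make qillio.
Using Recipe 8, qillio and pelird make lioond.
Using Recipe 9, nalqor and lioond make irdlam.
arcqil would need valond and norkel (Recipe 11), but norkel is never obtained. No rule produces norkel, and it is not given.

irdlam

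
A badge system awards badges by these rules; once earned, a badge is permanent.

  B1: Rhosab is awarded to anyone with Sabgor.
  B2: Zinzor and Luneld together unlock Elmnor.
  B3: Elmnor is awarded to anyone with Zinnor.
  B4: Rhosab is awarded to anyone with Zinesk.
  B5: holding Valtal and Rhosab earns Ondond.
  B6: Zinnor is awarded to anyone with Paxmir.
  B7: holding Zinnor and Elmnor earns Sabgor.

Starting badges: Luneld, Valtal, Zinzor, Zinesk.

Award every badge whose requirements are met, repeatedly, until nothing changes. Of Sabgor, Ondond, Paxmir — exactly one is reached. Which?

With Zinesk, Rhosab is earned (B4).
With Valtal and Rhosab, Ondond is earned (B5).
No rule produces Paxmir, and it is not given. Sabgor would need Zinnor and Elmnor (B7), but Zinnor is never earned.

Ondond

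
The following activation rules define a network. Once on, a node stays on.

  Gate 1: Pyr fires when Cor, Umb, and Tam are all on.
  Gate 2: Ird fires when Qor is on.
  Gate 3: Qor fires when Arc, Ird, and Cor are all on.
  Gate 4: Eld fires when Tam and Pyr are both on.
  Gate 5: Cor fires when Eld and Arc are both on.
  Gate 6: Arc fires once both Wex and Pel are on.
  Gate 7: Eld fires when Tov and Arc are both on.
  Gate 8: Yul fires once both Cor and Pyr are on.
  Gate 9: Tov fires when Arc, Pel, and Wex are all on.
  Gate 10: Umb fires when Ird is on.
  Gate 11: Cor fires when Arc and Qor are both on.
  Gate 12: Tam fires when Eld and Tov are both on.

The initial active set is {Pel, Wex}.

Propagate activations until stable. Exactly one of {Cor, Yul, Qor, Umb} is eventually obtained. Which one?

Cor

Wex and Pel are on, so Arc fires (Gate 6).
Gate 9: Arc, Pel, and Wex on → Tov on.
Tov and Arc are on, so Eld fires (Gate 7).
Eld and Arc are on, so Cor fires (Gate 5).
Qor would need Arc, Ird, and Cor (Gate 3), but Ird never turns on. Yul would need Cor and Pyr (Gate 8), but Pyr never turns on. Umb would need Ird (Gate 10), but Ird never turns on.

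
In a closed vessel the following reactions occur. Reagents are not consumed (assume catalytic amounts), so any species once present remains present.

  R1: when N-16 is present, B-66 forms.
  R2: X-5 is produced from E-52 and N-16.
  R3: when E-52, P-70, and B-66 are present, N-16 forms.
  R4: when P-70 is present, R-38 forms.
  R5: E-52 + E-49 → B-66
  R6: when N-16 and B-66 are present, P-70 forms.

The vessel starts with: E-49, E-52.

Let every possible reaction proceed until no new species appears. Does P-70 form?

P-70 would need N-16 and B-66 (R6), but N-16 never forms.

No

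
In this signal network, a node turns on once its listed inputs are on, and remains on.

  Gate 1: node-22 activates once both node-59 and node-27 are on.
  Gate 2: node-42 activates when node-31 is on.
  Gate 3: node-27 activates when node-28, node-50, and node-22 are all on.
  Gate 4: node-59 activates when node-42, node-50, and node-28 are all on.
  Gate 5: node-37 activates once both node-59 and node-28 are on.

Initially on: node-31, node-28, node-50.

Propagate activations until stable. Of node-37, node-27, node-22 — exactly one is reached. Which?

Gate 2: node-31 on → node-42 on.
node-42, node-50, and node-28 are on, so node-59 activates (Gate 4).
Gate 5: node-59 and node-28 on → node-37 on.
node-27 would need node-28, node-50, and node-22 (Gate 3), but node-22 never turns on. node-22 would need node-59 and node-27 (Gate 1), but node-27 never turns on.

node-37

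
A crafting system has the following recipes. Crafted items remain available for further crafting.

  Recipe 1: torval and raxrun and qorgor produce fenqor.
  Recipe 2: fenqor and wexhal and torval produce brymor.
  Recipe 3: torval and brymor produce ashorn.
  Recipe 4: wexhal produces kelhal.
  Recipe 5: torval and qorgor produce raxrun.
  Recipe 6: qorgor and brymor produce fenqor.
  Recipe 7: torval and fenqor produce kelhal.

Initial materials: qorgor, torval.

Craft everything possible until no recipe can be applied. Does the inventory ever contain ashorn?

ashorn would need torval and brymor (Recipe 3), but brymor is never obtained.

No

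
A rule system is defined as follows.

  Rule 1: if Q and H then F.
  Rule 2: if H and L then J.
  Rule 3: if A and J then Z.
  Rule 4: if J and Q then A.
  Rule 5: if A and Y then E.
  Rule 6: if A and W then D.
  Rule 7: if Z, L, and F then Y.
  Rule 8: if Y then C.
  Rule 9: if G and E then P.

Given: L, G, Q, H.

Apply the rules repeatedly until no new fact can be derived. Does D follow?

D would need A and W (Rule 6), but W is never established.

No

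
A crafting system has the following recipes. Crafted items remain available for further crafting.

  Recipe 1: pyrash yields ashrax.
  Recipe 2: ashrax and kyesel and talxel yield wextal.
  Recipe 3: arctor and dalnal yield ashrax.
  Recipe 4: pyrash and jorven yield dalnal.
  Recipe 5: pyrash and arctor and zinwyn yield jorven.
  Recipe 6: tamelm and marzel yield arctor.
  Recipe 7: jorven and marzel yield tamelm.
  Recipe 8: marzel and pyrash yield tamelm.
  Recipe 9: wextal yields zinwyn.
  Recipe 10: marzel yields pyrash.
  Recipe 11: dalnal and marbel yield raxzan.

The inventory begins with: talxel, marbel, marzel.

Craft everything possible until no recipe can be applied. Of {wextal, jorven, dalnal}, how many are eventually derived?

wextal would need ashrax, kyesel, and talxel (Recipe 2), but kyesel is never obtained.
jorven would need pyrash, arctor, and zinwyn (Recipe 5), but zinwyn is never obtained.
dalnal would need pyrash and jorven (Recipe 4), but jorven is never obtained.
None of the 3 are reached.

0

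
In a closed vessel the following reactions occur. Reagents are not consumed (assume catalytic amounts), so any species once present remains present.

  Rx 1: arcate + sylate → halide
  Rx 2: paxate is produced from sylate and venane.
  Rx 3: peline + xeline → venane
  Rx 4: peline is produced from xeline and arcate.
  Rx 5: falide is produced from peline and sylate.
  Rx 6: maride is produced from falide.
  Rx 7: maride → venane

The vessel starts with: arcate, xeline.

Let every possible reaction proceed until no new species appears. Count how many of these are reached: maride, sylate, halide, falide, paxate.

maride would need falide (Rx 6), but falide never forms.
No rule produces sylate, and it is not given.
halide would need arcate and sylate (Rx 1), but sylate never forms.
falide would need peline and sylate (Rx 5), but sylate never forms.
paxate would need sylate and venane (Rx 2), but sylate never forms.
None of the 5 are reached.

0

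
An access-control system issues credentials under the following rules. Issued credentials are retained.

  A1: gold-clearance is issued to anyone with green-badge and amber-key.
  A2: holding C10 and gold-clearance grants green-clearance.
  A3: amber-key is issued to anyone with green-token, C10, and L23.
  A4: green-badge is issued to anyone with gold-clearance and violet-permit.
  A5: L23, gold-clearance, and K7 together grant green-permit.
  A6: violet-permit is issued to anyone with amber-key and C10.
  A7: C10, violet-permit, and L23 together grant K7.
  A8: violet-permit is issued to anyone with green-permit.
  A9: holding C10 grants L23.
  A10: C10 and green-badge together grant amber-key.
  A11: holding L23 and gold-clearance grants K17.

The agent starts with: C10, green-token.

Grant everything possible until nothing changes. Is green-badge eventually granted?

No

green-badge would need gold-clearance and violet-permit (A4), but gold-clearance is never granted.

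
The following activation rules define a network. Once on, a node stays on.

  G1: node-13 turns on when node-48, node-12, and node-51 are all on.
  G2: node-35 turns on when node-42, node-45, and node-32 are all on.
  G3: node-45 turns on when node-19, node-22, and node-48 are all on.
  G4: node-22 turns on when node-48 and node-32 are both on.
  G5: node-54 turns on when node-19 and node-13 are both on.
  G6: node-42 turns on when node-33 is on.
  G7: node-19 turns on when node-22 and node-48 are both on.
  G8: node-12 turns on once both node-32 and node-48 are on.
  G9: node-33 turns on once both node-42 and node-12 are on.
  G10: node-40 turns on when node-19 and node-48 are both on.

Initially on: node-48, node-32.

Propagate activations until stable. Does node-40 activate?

node-48 and node-32 are on, so node-22 turns on (G4).
G7: node-22 and node-48 on → node-19 on.
G10: node-19 and node-48 on → node-40 on.

Yes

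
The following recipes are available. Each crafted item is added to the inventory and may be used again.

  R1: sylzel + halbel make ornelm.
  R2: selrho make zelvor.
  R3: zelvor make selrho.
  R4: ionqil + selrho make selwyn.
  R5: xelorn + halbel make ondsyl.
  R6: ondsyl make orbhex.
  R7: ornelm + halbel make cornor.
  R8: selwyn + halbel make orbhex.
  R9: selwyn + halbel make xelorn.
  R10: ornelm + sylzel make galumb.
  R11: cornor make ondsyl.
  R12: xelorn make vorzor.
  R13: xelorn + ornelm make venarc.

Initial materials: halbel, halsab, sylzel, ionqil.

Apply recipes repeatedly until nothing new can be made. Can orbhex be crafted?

sylzel + halbel → ornelm (R1).
Using R7, ornelm and halbel make cornor.
Using R11, cornor makes ondsyl.
Using R6, ondsyl makes orbhex.

Yes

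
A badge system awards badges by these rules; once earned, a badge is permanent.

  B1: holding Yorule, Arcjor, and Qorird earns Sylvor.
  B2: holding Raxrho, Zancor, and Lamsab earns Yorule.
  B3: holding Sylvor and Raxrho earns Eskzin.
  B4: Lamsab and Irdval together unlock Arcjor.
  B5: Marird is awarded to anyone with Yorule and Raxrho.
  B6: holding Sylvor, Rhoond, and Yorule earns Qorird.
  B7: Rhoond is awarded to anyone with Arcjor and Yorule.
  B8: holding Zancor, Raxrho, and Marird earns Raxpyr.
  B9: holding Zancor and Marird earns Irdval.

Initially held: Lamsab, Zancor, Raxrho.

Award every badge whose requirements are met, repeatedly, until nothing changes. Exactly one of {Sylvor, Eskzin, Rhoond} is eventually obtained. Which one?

With Raxrho, Zancor, and Lamsab, Yorule is earned (B2).
With Yorule and Raxrho, Marird is earned (B5).
With Zancor and Marird, Irdval is earned (B9).
With Lamsab and Irdval, Arcjor is earned (B4).
With Arcjor and Yorule, Rhoond is earned (B7).
Sylvor would need Yorule, Arcjor, and Qorird (B1), but Qorird is never earned. Eskzin would need Sylvor and Raxrho (B3), but Sylvor is never earned.

Rhoond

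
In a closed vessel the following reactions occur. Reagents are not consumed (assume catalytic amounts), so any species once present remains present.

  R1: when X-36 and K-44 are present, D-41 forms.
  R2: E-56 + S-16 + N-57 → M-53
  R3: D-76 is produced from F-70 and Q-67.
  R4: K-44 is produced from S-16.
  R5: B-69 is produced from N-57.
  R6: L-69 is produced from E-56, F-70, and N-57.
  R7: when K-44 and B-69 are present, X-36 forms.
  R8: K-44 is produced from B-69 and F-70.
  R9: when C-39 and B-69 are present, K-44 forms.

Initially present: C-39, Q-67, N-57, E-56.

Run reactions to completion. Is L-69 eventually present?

L-69 would need E-56, F-70, and N-57 (R6), but F-70 never forms.

No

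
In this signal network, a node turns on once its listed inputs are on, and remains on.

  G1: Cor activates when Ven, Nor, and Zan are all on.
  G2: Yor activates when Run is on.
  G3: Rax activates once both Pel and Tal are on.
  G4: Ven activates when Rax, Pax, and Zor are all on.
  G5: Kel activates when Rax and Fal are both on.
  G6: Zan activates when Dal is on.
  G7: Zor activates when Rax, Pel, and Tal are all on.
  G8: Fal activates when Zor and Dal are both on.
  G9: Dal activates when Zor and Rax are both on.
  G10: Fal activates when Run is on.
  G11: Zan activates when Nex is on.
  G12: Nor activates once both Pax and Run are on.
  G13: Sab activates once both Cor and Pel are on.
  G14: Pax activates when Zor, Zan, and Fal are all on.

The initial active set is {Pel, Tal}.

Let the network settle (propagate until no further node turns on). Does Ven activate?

Pel and Tal are on, so Rax activates (G3).
Rax, Pel, and Tal are on, so Zor activates (G7).
G9: Zor and Rax on → Dal on.
Dal is on, so Zan activates (G6).
Zor and Dal are on, so Fal activates (G8).
Zor, Zan, and Fal are on, so Pax activates (G14).
G4: Rax, Pax, and Zor on → Ven on.

Yes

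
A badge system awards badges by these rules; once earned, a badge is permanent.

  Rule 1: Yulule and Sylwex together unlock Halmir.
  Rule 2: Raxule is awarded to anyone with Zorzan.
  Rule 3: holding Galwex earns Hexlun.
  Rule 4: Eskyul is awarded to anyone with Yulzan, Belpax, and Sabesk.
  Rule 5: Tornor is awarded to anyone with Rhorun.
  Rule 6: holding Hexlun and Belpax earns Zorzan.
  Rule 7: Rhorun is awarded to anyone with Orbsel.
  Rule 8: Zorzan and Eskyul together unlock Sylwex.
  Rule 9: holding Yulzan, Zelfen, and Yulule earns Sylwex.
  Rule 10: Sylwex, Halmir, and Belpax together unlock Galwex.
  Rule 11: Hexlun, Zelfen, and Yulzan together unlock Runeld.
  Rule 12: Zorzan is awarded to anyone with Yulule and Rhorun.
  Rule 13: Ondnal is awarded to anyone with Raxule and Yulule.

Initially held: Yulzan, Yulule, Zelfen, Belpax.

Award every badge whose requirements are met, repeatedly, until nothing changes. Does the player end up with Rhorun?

Rhorun would need Orbsel (Rule 7), but Orbsel is never earned.

No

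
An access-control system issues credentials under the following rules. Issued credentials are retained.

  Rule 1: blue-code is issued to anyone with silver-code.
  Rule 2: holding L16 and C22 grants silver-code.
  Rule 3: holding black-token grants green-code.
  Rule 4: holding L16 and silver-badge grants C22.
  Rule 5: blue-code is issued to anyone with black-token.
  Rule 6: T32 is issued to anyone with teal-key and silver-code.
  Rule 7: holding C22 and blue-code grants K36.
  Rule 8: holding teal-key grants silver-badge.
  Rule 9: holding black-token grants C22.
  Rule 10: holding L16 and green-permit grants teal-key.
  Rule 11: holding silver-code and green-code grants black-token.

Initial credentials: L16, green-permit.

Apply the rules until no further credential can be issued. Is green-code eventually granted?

No

green-code would need black-token (Rule 3), but black-token is never granted.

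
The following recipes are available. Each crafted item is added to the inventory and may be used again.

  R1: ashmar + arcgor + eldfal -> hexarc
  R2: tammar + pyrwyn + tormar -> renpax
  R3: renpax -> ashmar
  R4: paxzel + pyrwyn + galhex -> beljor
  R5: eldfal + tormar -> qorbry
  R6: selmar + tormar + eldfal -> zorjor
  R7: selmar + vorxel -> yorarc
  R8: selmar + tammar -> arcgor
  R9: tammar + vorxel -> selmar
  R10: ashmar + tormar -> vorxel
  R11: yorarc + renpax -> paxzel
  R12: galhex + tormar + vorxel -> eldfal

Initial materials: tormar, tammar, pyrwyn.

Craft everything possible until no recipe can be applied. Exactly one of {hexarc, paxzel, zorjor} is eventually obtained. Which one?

tammar + pyrwyn + tormar -> renpax (R2).
renpax -> ashmar (R3).
ashmar + tormar -> vorxel (R10).
tammar + vorxel -> selmar (R9).
selmar + vorxel -> yorarc (R7).
yorarc + renpax -> paxzel (R11).
zorjor would need selmar, tormar, and eldfal (R6), but eldfal is never obtained. hexarc would need ashmar, arcgor, and eldfal (R1), but eldfal is never obtained.

paxzel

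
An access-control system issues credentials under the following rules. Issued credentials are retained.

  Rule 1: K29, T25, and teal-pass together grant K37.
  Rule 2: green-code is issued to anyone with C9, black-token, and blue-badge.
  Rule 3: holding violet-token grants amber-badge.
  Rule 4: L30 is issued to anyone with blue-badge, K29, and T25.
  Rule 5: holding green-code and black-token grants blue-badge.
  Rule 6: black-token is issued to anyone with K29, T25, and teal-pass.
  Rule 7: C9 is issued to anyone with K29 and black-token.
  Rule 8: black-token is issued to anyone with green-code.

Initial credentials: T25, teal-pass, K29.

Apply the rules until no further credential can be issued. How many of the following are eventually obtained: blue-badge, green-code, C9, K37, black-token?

3

Holding K29, T25, and teal-pass grants K37 (Rule 1).
Holding K29, T25, and teal-pass grants black-token (Rule 6).
Holding K29 and black-token grants C9 (Rule 7).
blue-badge would need green-code and black-token (Rule 5), but green-code is never granted.
green-code would need C9, black-token, and blue-badge (Rule 2), but blue-badge is never granted.
C9: reached.
K37: reached.
black-token: reached.
Reached: C9, K37, and black-token — 3 of the 5.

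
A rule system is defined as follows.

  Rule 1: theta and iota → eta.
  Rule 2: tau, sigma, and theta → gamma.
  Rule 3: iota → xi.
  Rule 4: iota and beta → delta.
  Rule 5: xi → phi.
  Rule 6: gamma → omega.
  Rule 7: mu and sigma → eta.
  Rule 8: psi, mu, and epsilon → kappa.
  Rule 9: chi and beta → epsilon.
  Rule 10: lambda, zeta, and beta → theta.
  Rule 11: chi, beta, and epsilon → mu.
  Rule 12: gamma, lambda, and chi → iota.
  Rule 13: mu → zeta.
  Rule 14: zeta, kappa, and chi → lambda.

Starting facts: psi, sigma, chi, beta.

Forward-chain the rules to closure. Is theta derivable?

From chi and beta, Rule 9 gives epsilon.
chi, beta, and epsilon hold, so mu follows (Rule 11).
psi, mu, and epsilon hold, so kappa follows (Rule 8).
mu holds, so zeta follows (Rule 13).
From zeta, kappa, and chi, Rule 14 gives lambda.
lambda, zeta, and beta hold, so theta follows (Rule 10).

Yes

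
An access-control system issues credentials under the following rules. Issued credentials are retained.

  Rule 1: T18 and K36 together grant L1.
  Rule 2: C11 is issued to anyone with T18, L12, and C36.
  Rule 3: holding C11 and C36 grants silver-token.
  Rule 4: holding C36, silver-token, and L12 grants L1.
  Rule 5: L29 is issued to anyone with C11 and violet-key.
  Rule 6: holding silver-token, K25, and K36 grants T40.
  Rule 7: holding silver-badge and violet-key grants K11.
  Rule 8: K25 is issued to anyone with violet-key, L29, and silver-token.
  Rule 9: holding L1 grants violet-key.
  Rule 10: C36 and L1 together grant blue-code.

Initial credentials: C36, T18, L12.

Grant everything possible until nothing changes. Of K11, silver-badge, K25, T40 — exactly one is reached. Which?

K25

Holding T18, L12, and C36 grants C11 (Rule 2).
Holding C11 and C36 grants silver-token (Rule 3).
Holding C36, silver-token, and L12 grants L1 (Rule 4).
Holding L1 grants violet-key (Rule 9).
Holding C11 and violet-key grants L29 (Rule 5).
Holding violet-key, L29, and silver-token grants K25 (Rule 8).
K11 would need silver-badge and violet-key (Rule 7), but silver-badge is never granted. T40 would need silver-token, K25, and K36 (Rule 6), but K36 is never granted. No rule produces silver-badge, and it is not given.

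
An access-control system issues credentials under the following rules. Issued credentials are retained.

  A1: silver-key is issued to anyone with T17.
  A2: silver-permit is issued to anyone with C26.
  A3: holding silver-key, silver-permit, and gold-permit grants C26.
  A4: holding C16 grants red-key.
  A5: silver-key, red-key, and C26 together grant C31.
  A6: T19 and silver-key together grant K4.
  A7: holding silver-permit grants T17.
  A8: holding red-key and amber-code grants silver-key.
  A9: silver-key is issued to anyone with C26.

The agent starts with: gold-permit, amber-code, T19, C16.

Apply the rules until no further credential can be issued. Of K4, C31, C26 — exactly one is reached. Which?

K4

Holding C16 grants red-key (A4).
Holding red-key and amber-code grants silver-key (A8).
Holding T19 and silver-key grants K4 (A6).
C31 would need silver-key, red-key, and C26 (A5), but C26 is never granted. C26 would need silver-key, silver-permit, and gold-permit (A3), but silver-permit is never granted.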